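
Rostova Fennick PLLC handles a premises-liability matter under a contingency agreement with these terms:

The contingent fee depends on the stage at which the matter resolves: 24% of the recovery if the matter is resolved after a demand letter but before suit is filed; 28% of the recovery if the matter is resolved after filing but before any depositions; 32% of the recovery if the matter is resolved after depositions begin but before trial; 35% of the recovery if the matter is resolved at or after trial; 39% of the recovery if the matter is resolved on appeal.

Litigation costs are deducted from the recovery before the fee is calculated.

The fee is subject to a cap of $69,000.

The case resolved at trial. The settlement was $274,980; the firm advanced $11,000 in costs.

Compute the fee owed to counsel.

Fee base (net of costs): $274,980 − $11,000 = $263,980
The matter resolved at trial, so the 35% rate applies.
$263,980 × 35% = $92,393.00
$92,393.00 exceeds the $69,000 cap, so the fee is capped at $69,000.00.

$69,000.00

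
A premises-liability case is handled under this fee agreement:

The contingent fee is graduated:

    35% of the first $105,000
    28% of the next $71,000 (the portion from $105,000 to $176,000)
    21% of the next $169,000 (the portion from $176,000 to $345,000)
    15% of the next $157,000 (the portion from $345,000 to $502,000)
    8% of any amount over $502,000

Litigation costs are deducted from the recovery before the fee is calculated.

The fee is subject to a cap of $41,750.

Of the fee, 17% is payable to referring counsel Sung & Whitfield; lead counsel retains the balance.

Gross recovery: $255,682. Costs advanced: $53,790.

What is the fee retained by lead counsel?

$34,652.50

Fee base (net of costs): $255,682 − $53,790 = $201,892
First $105,000 at 35% = $36,750.00
Next $71,000 at 28% = $19,880.00
Remaining $25,892 at 21% = $5,437.32
Fee: $36,750.00 + $19,880.00 + $5,437.32 = $62,067.32
$62,067.32 exceeds the $41,750 cap, so the fee is capped at $41,750.00.
Referral share: 17% of $41,750.00 = $7,097.50; lead counsel retains $41,750.00 − $7,097.50 = $34,652.50.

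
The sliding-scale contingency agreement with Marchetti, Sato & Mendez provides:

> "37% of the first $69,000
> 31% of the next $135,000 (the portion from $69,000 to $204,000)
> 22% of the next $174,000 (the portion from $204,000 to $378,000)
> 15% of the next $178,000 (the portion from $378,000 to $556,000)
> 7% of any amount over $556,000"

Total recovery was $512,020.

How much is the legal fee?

$125,763.00

First $69,000 at 37% = $25,530.00
Next $135,000 at 31% = $41,850.00
Next $174,000 at 22% = $38,280.00
Remaining $134,020 at 15% = $20,103.00
Fee: $25,530.00 + $41,850.00 + $38,280.00 + $20,103.00 = $125,763.00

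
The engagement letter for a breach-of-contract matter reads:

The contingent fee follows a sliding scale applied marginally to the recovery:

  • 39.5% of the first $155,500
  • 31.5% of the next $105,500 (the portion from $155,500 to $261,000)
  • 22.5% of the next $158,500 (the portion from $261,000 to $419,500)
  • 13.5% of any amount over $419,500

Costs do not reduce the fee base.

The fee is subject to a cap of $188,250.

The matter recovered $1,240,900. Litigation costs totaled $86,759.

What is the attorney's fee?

Fee base is the gross recovery, $1,240,900; costs are reimbursed separately.
First $155,500 at 39.5% = $61,422.50
Next $105,500 at 31.5% = $33,232.50
Next $158,500 at 22.5% = $35,662.50
Remaining $821,400 at 13.5% = $110,889.00
Fee: $61,422.50 + $33,232.50 + $35,662.50 + $110,889.00 = $241,206.50
$241,206.50 exceeds the $188,250 cap, so the fee is capped at $188,250.00.

$188,250.00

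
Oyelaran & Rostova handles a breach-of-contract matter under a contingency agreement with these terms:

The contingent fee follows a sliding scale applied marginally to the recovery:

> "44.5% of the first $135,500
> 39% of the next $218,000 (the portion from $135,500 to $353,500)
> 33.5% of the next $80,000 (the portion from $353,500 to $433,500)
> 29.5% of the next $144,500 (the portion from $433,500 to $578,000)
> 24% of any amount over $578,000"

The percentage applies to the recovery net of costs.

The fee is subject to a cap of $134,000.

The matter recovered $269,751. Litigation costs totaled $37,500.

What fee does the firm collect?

Fee base (net of costs): $269,751 − $37,500 = $232,251
First $135,500 at 44.5% = $60,297.50
Remaining $96,751 at 39% = $37,732.89
Fee: $60,297.50 + $37,732.89 = $98,030.39
$98,030.39 is under the $134,000 cap.

$98,030.39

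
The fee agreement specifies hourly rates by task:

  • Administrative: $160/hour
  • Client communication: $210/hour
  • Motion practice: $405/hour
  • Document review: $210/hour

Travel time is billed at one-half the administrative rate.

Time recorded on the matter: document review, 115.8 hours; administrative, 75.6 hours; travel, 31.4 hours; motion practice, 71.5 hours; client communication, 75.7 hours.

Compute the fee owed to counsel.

$83,780.50

Administrative: 75.6 × $160 = $12,096.00
Client communication: 75.7 × $210 = $15,897.00
Motion practice: 71.5 × $405 = $28,957.50
Document review: 115.8 × $210 = $24,318.00
Subtotal: $12,096.00 + $15,897.00 + $28,957.50 + $24,318.00 = $81,268.50
Travel: 31.4 × ($160 ÷ 2) = 31.4 × $80.00 = $2,512.00
Total: $81,268.50 + $2,512.00 = $83,780.50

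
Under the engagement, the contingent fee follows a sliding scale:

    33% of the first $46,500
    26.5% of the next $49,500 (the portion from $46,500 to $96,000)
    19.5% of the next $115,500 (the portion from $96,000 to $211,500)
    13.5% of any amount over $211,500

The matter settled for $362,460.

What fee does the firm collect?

First $46,500 at 33% = $15,345.00
Next $49,500 at 26.5% = $13,117.50
Next $115,500 at 19.5% = $22,522.50
Remaining $150,960 at 13.5% = $20,379.60
Fee: $15,345.00 + $13,117.50 + $22,522.50 + $20,379.60 = $71,364.60

$71,364.60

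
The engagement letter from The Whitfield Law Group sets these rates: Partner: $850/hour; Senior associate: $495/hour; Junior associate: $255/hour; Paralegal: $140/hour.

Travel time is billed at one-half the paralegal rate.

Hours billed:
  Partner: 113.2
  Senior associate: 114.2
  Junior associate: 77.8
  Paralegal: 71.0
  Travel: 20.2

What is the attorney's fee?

Partner: 113.2 × $850 = $96,220.00
Senior associate: 114.2 × $495 = $56,529.00
Junior associate: 77.8 × $255 = $19,839.00
Paralegal: 71.0 × $140 = $9,940.00
Subtotal: $96,220.00 + $56,529.00 + $19,839.00 + $9,940.00 = $182,528.00
Travel: 20.2 × ($140 ÷ 2) = 20.2 × $70.00 = $1,414.00
Total: $182,528.00 + $1,414.00 = $183,942.00

$183,942.00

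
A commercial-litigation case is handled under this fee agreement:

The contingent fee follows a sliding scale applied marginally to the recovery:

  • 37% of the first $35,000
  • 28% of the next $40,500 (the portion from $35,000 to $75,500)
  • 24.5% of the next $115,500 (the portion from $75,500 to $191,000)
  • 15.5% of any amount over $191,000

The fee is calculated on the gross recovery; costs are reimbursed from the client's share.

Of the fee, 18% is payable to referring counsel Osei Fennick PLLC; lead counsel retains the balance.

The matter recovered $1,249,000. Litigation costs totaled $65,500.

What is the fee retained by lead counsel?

Fee base is the gross recovery, $1,249,000; costs are reimbursed separately.
First $35,000 at 37% = $12,950.00
Next $40,500 at 28% = $11,340.00
Next $115,500 at 24.5% = $28,297.50
Remaining $1,058,000 at 15.5% = $163,990.00
Fee: $12,950.00 + $11,340.00 + $28,297.50 + $163,990.00 = $216,577.50
Referral share: 18% of $216,577.50 = $38,983.95; lead counsel retains $216,577.50 − $38,983.95 = $177,593.55.

$177,593.55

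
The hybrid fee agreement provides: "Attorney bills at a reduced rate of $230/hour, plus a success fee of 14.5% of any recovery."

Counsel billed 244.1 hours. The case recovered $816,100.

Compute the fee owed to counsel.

$174,477.50

Hourly: 244.1 × $230 = $56,143.00
Success fee: 14.5% of $816,100 = $118,334.50
Total: $56,143.00 + $118,334.50 = $174,477.50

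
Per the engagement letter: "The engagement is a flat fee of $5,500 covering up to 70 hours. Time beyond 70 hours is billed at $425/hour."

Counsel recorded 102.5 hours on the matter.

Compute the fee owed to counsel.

Flat fee: $5,500.00
Excess hours: 102.5 − 70 = 32.5
Overrun: 32.5 × $425 = $13,812.50
Total: $5,500.00 + $13,812.50 = $19,312.50

$19,312.50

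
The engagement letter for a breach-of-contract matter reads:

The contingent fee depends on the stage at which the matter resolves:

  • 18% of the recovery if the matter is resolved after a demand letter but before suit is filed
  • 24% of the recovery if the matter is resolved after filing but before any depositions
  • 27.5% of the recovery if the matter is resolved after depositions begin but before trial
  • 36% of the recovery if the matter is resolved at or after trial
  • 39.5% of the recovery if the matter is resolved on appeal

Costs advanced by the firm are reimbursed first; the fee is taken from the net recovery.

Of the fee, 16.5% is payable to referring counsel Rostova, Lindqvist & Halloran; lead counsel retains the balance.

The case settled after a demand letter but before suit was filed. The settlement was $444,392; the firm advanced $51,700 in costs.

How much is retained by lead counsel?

$59,021.61

Fee base (net of costs): $444,392 − $51,700 = $392,692
The matter settled after a demand letter but before suit was filed, so the 18% rate applies.
$392,692 × 18% = $70,684.56
Referral share: 16.5% of $70,684.56 = $11,662.95; lead counsel retains $70,684.56 − $11,662.95 = $59,021.61.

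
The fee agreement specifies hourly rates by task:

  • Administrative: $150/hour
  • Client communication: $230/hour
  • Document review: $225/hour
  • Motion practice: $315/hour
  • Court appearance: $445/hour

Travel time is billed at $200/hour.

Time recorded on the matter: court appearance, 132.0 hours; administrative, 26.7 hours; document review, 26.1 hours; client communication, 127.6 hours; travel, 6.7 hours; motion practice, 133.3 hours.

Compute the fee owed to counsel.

$141,295.00

Administrative: 26.7 × $150 = $4,005.00
Client communication: 127.6 × $230 = $29,348.00
Document review: 26.1 × $225 = $5,872.50
Motion practice: 133.3 × $315 = $41,989.50
Court appearance: 132.0 × $445 = $58,740.00
Subtotal: $4,005.00 + $29,348.00 + $5,872.50 + $41,989.50 + $58,740.00 = $139,955.00
Travel: 6.7 × $200 = $1,340.00
Total: $139,955.00 + $1,340.00 = $141,295.00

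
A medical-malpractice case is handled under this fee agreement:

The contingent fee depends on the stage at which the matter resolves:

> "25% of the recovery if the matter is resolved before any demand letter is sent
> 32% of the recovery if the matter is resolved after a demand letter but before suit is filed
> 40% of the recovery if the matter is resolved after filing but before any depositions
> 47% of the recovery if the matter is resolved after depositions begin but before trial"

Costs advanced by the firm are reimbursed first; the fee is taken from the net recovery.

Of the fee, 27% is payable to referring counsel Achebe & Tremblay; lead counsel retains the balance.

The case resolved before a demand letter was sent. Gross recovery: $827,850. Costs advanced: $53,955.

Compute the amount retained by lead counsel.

$141,235.84

Fee base (net of costs): $827,850 − $53,955 = $773,895
The matter resolved before a demand letter was sent, so the 25% rate applies.
$773,895 × 25% = $193,473.75
Referral share: 27% of $193,473.75 = $52,237.91; lead counsel retains $193,473.75 − $52,237.91 = $141,235.84.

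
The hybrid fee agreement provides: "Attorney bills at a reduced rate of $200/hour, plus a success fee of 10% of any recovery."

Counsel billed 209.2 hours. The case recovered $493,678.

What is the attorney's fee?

Hourly: 209.2 × $200 = $41,840.00
Success fee: 10% of $493,678 = $49,367.80
Total: $41,840.00 + $49,367.80 = $91,207.80

$91,207.80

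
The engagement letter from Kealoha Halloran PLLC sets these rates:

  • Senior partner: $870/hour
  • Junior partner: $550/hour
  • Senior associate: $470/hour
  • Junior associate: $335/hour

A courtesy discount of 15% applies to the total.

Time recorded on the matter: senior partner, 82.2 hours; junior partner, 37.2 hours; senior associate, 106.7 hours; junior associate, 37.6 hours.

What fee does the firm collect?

Senior partner: 82.2 × $870 = $71,514.00
Junior partner: 37.2 × $550 = $20,460.00
Senior associate: 106.7 × $470 = $50,149.00
Junior associate: 37.6 × $335 = $12,596.00
Subtotal: $154,719.00
Less 15% discount: −$23,207.85
Total: $154,719.00 − $23,207.85 = $131,511.15

$131,511.15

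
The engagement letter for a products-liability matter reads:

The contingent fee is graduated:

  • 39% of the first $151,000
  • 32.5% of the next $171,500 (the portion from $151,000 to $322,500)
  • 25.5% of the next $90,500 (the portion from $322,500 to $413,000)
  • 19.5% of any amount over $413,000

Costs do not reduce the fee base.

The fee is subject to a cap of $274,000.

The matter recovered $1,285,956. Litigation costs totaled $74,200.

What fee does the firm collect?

Fee base is the gross recovery, $1,285,956; costs are reimbursed separately.
First $151,000 at 39% = $58,890.00
Next $171,500 at 32.5% = $55,737.50
Next $90,500 at 25.5% = $23,077.50
Remaining $872,956 at 19.5% = $170,226.42
Fee: $58,890.00 + $55,737.50 + $23,077.50 + $170,226.42 = $307,931.42
$307,931.42 exceeds the $274,000 cap, so the fee is capped at $274,000.00.

$274,000.00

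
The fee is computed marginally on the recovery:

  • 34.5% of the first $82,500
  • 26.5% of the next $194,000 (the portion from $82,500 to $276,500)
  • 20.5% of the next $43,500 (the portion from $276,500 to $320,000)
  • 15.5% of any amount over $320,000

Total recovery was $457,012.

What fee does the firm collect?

$110,026.86

First $82,500 at 34.5% = $28,462.50
Next $194,000 at 26.5% = $51,410.00
Next $43,500 at 20.5% = $8,917.50
Remaining $137,012 at 15.5% = $21,236.86
Fee: $28,462.50 + $51,410.00 + $8,917.50 + $21,236.86 = $110,026.86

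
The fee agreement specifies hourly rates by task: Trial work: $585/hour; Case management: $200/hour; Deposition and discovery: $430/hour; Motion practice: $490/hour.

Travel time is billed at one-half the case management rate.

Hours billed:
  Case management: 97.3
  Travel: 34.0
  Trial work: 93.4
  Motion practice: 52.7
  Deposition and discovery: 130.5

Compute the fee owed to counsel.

$159,437.00

Trial work: 93.4 × $585 = $54,639.00
Case management: 97.3 × $200 = $19,460.00
Deposition and discovery: 130.5 × $430 = $56,115.00
Motion practice: 52.7 × $490 = $25,823.00
Subtotal: $54,639.00 + $19,460.00 + $56,115.00 + $25,823.00 = $156,037.00
Travel: 34.0 × ($200 ÷ 2) = 34.0 × $100.00 = $3,400.00
Total: $156,037.00 + $3,400.00 = $159,437.00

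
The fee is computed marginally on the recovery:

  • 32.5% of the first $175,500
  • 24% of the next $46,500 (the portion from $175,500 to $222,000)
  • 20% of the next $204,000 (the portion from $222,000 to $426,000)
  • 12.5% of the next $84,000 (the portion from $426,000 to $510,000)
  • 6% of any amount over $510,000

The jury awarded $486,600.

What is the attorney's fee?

$116,572.50

First $175,500 at 32.5% = $57,037.50
Next $46,500 at 24% = $11,160.00
Next $204,000 at 20% = $40,800.00
Remaining $60,600 at 12.5% = $7,575.00
Fee: $57,037.50 + $11,160.00 + $40,800.00 + $7,575.00 = $116,572.50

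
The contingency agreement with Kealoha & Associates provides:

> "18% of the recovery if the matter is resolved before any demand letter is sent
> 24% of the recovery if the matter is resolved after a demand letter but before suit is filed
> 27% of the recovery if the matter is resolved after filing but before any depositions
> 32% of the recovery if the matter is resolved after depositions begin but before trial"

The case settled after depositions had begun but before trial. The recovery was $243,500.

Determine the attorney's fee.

The matter settled after depositions had begun but before trial, so the 32% rate applies.
$243,500 × 32% = $77,920.00

$77,920.00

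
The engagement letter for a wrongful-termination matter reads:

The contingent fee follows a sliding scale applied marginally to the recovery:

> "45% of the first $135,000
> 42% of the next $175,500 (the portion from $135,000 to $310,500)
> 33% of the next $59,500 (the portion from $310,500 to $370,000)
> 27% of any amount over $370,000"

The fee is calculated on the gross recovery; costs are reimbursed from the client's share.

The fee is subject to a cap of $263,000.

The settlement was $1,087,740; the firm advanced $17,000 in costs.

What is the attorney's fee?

$263,000.00

Fee base is the gross recovery, $1,087,740; costs are reimbursed separately.
First $135,000 at 45% = $60,750.00
Next $175,500 at 42% = $73,710.00
Next $59,500 at 33% = $19,635.00
Remaining $717,740 at 27% = $193,789.80
Fee: $60,750.00 + $73,710.00 + $19,635.00 + $193,789.80 = $347,884.80
$347,884.80 exceeds the $263,000 cap, so the fee is capped at $263,000.00.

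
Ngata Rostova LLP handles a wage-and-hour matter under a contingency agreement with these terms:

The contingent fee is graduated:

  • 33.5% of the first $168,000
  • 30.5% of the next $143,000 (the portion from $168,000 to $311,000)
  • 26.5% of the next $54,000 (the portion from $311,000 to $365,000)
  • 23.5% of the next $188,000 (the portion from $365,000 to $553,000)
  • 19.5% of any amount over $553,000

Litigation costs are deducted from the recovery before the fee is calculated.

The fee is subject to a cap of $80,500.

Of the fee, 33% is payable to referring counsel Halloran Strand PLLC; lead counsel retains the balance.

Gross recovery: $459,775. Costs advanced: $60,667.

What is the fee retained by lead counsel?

$53,935.00

Fee base (net of costs): $459,775 − $60,667 = $399,108
First $168,000 at 33.5% = $56,280.00
Next $143,000 at 30.5% = $43,615.00
Next $54,000 at 26.5% = $14,310.00
Remaining $34,108 at 23.5% = $8,015.38
Fee: $56,280.00 + $43,615.00 + $14,310.00 + $8,015.38 = $122,220.38
$122,220.38 exceeds the $80,500 cap, so the fee is capped at $80,500.00.
Referral share: 33% of $80,500.00 = $26,565.00; lead counsel retains $80,500.00 − $26,565.00 = $53,935.00.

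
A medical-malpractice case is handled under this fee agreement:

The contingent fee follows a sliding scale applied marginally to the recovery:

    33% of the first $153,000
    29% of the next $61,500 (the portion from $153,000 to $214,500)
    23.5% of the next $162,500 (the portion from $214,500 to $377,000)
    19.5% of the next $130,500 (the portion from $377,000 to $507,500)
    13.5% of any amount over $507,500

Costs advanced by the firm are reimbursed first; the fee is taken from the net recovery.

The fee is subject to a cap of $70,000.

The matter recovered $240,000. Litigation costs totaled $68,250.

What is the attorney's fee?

Fee base (net of costs): $240,000 − $68,250 = $171,750
First $153,000 at 33% = $50,490.00
Remaining $18,750 at 29% = $5,437.50
Fee: $50,490.00 + $5,437.50 = $55,927.50
$55,927.50 is under the $70,000 cap.

$55,927.50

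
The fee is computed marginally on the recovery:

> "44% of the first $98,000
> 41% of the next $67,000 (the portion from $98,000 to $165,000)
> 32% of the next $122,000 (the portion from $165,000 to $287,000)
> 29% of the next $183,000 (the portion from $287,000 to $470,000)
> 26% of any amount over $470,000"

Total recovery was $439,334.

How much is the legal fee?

$153,806.86

First $98,000 at 44% = $43,120.00
Next $67,000 at 41% = $27,470.00
Next $122,000 at 32% = $39,040.00
Remaining $152,334 at 29% = $44,176.86
Fee: $43,120.00 + $27,470.00 + $39,040.00 + $44,176.86 = $153,806.86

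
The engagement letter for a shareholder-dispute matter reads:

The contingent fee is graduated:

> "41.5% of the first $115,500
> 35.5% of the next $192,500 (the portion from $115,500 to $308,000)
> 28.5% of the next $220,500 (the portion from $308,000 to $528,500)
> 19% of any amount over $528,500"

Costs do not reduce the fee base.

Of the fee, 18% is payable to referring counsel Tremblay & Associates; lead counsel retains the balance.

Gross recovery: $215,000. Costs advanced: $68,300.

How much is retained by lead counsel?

$68,269.10

Fee base is the gross recovery, $215,000; costs are reimbursed separately.
First $115,500 at 41.5% = $47,932.50
Remaining $99,500 at 35.5% = $35,322.50
Fee: $47,932.50 + $35,322.50 = $83,255.00
Referral share: 18% of $83,255.00 = $14,985.90; lead counsel retains $83,255.00 − $14,985.90 = $68,269.10.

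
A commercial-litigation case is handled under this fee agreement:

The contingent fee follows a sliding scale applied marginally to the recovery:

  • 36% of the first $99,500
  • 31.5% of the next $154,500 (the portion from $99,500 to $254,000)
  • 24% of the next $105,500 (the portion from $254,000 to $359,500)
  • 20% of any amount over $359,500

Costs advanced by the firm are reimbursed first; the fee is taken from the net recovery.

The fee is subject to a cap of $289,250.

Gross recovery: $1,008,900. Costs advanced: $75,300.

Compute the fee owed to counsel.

Fee base (net of costs): $1,008,900 − $75,300 = $933,600
First $99,500 at 36% = $35,820.00
Next $154,500 at 31.5% = $48,667.50
Next $105,500 at 24% = $25,320.00
Remaining $574,100 at 20% = $114,820.00
Fee: $35,820.00 + $48,667.50 + $25,320.00 + $114,820.00 = $224,627.50
$224,627.50 is under the $289,250 cap.

$224,627.50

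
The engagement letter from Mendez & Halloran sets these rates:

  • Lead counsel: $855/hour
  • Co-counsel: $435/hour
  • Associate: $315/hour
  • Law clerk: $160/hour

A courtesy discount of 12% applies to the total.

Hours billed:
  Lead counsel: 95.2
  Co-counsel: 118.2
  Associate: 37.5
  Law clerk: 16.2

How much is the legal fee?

Lead counsel: 95.2 × $855 = $81,396.00
Co-counsel: 118.2 × $435 = $51,417.00
Associate: 37.5 × $315 = $11,812.50
Law clerk: 16.2 × $160 = $2,592.00
Subtotal: $147,217.50
Less 12% discount: −$17,666.10
Total: $147,217.50 − $17,666.10 = $129,551.40

$129,551.40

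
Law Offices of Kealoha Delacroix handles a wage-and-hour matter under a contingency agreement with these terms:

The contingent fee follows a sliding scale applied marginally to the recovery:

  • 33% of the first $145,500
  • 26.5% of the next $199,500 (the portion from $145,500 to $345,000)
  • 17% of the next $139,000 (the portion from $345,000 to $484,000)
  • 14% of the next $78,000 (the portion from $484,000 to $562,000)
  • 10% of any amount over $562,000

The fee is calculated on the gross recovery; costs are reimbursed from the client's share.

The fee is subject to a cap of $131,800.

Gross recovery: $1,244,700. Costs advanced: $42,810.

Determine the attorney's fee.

$131,800.00

Fee base is the gross recovery, $1,244,700; costs are reimbursed separately.
First $145,500 at 33% = $48,015.00
Next $199,500 at 26.5% = $52,867.50
Next $139,000 at 17% = $23,630.00
Next $78,000 at 14% = $10,920.00
Remaining $682,700 at 10% = $68,270.00
Fee: $48,015.00 + $52,867.50 + $23,630.00 + $10,920.00 + $68,270.00 = $203,702.50
$203,702.50 exceeds the $131,800 cap, so the fee is capped at $131,800.00.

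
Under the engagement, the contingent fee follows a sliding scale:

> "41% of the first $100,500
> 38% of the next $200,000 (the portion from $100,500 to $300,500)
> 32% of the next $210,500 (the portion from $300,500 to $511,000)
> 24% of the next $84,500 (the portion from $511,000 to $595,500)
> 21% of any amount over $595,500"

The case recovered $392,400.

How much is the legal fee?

First $100,500 at 41% = $41,205.00
Next $200,000 at 38% = $76,000.00
Remaining $91,900 at 32% = $29,408.00
Fee: $41,205.00 + $76,000.00 + $29,408.00 = $146,613.00

$146,613.00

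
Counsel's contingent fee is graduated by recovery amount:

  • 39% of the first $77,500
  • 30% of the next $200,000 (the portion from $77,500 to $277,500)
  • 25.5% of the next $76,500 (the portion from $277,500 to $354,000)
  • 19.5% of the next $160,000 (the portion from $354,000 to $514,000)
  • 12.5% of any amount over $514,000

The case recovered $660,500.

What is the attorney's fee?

First $77,500 at 39% = $30,225.00
Next $200,000 at 30% = $60,000.00
Next $76,500 at 25.5% = $19,507.50
Next $160,000 at 19.5% = $31,200.00
Remaining $146,500 at 12.5% = $18,312.50
Fee: $30,225.00 + $60,000.00 + $19,507.50 + $31,200.00 + $18,312.50 = $159,245.00

$159,245.00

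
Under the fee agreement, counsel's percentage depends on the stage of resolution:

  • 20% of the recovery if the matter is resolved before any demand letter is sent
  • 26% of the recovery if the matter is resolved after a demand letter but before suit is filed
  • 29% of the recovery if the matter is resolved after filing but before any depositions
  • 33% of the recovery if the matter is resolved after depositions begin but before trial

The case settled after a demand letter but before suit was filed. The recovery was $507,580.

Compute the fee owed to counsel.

$131,970.80

The matter settled after a demand letter but before suit was filed, so the 26% rate applies.
$507,580 × 26% = $131,970.80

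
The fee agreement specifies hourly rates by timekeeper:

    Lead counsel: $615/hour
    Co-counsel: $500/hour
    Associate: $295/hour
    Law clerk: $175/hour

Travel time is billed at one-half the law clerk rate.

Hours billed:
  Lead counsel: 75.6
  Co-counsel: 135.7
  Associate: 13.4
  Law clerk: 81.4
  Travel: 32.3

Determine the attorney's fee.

$135,368.25

Lead counsel: 75.6 × $615 = $46,494.00
Co-counsel: 135.7 × $500 = $67,850.00
Associate: 13.4 × $295 = $3,953.00
Law clerk: 81.4 × $175 = $14,245.00
Subtotal: $46,494.00 + $67,850.00 + $3,953.00 + $14,245.00 = $132,542.00
Travel: 32.3 × ($175 ÷ 2) = 32.3 × $87.50 = $2,826.25
Total: $132,542.00 + $2,826.25 = $135,368.25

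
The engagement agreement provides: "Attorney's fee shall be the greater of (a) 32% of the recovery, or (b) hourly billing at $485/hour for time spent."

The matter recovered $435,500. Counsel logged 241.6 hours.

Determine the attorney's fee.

(a) 32% of $435,500 = $139,360.00
(b) 241.6 × $485 = $117,176.00
The greater is (a): $139,360.00.

$139,360.00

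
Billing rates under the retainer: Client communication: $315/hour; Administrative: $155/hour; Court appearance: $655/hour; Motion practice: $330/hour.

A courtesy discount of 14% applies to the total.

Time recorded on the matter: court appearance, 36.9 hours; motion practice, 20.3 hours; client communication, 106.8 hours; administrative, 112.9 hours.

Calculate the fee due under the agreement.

Client communication: 106.8 × $315 = $33,642.00
Administrative: 112.9 × $155 = $17,499.50
Court appearance: 36.9 × $655 = $24,169.50
Motion practice: 20.3 × $330 = $6,699.00
Subtotal: $82,010.00
Less 14% discount: −$11,481.40
Total: $82,010.00 − $11,481.40 = $70,528.60

$70,528.60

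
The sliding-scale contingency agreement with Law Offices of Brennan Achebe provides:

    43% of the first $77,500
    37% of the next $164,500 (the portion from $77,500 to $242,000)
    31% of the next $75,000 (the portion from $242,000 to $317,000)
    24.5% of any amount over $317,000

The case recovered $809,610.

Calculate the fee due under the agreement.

First $77,500 at 43% = $33,325.00
Next $164,500 at 37% = $60,865.00
Next $75,000 at 31% = $23,250.00
Remaining $492,610 at 24.5% = $120,689.45
Fee: $33,325.00 + $60,865.00 + $23,250.00 + $120,689.45 = $238,129.45

$238,129.45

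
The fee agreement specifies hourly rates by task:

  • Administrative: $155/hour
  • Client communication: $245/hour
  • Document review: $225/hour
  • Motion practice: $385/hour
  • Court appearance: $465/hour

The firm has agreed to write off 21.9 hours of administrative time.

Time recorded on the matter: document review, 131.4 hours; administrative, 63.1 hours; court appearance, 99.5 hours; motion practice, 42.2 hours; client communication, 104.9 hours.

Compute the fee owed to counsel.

$124,166.00

Administrative: 63.1 × $155 = $9,780.50
Client communication: 104.9 × $245 = $25,700.50
Document review: 131.4 × $225 = $29,565.00
Motion practice: 42.2 × $385 = $16,247.00
Court appearance: 99.5 × $465 = $46,267.50
Subtotal: $127,560.50
Write-off: 21.9 × $155 = $3,394.50
Total: $127,560.50 − $3,394.50 = $124,166.00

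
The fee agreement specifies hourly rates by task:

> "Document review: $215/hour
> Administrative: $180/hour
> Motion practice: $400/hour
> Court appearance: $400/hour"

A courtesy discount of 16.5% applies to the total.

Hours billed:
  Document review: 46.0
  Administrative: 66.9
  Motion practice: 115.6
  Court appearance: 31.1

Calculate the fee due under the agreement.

$67,311.02

Document review: 46.0 × $215 = $9,890.00
Administrative: 66.9 × $180 = $12,042.00
Motion practice: 115.6 × $400 = $46,240.00
Court appearance: 31.1 × $400 = $12,440.00
Subtotal: $80,612.00
Less 16.5% discount: −$13,300.98
Total: $80,612.00 − $13,300.98 = $67,311.02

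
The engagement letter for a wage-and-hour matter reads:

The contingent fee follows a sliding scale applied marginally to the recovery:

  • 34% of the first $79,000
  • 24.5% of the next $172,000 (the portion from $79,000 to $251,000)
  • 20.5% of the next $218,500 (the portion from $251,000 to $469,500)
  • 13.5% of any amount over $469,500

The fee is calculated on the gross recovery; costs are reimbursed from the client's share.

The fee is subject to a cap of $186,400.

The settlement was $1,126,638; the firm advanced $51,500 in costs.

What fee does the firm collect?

Fee base is the gross recovery, $1,126,638; costs are reimbursed separately.
First $79,000 at 34% = $26,860.00
Next $172,000 at 24.5% = $42,140.00
Next $218,500 at 20.5% = $44,792.50
Remaining $657,138 at 13.5% = $88,713.63
Fee: $26,860.00 + $42,140.00 + $44,792.50 + $88,713.63 = $202,506.13
$202,506.13 exceeds the $186,400 cap, so the fee is capped at $186,400.00.

$186,400.00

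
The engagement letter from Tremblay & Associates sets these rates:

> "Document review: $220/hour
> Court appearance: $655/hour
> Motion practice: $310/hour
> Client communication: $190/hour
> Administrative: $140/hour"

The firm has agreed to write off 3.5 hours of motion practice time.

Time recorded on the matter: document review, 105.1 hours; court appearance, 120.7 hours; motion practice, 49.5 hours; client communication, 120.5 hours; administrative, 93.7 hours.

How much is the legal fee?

$152,453.50

Document review: 105.1 × $220 = $23,122.00
Court appearance: 120.7 × $655 = $79,058.50
Motion practice: 49.5 × $310 = $15,345.00
Client communication: 120.5 × $190 = $22,895.00
Administrative: 93.7 × $140 = $13,118.00
Subtotal: $153,538.50
Write-off: 3.5 × $310 = $1,085.00
Total: $153,538.50 − $1,085.00 = $152,453.50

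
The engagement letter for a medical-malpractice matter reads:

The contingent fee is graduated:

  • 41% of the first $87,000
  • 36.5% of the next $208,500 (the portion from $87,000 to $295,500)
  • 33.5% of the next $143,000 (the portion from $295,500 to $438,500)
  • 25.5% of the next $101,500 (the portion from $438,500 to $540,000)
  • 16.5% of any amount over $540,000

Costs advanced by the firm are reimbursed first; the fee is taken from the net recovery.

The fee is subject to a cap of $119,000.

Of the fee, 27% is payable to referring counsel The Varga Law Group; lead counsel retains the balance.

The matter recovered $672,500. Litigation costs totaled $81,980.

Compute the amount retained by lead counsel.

Fee base (net of costs): $672,500 − $81,980 = $590,520
First $87,000 at 41% = $35,670.00
Next $208,500 at 36.5% = $76,102.50
Next $143,000 at 33.5% = $47,905.00
Next $101,500 at 25.5% = $25,882.50
Remaining $50,520 at 16.5% = $8,335.80
Fee: $35,670.00 + $76,102.50 + $47,905.00 + $25,882.50 + $8,335.80 = $193,895.80
$193,895.80 exceeds the $119,000 cap, so the fee is capped at $119,000.00.
Referral share: 27% of $119,000.00 = $32,130.00; lead counsel retains $119,000.00 − $32,130.00 = $86,870.00.

$86,870.00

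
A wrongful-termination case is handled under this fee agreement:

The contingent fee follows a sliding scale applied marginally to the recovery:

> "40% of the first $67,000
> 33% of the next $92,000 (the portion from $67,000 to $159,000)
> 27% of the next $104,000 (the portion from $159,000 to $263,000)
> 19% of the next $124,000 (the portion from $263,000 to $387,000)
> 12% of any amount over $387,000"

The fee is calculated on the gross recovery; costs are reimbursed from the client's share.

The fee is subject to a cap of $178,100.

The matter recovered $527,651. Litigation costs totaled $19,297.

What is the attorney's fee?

Fee base is the gross recovery, $527,651; costs are reimbursed separately.
First $67,000 at 40% = $26,800.00
Next $92,000 at 33% = $30,360.00
Next $104,000 at 27% = $28,080.00
Next $124,000 at 19% = $23,560.00
Remaining $140,651 at 12% = $16,878.12
Fee: $26,800.00 + $30,360.00 + $28,080.00 + $23,560.00 + $16,878.12 = $125,678.12
$125,678.12 is under the $178,100 cap.

$125,678.12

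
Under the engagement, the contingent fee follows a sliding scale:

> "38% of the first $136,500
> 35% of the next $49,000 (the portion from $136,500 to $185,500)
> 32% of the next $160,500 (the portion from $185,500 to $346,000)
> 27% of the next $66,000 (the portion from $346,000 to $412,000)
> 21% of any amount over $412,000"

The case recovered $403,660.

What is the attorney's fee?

First $136,500 at 38% = $51,870.00
Next $49,000 at 35% = $17,150.00
Next $160,500 at 32% = $51,360.00
Remaining $57,660 at 27% = $15,568.20
Fee: $51,870.00 + $17,150.00 + $51,360.00 + $15,568.20 = $135,948.20

$135,948.20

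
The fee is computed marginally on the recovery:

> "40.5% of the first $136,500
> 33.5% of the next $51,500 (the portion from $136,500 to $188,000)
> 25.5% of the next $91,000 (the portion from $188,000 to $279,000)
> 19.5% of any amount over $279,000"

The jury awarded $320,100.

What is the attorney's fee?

$103,754.50

First $136,500 at 40.5% = $55,282.50
Next $51,500 at 33.5% = $17,252.50
Next $91,000 at 25.5% = $23,205.00
Remaining $41,100 at 19.5% = $8,014.50
Fee: $55,282.50 + $17,252.50 + $23,205.00 + $8,014.50 = $103,754.50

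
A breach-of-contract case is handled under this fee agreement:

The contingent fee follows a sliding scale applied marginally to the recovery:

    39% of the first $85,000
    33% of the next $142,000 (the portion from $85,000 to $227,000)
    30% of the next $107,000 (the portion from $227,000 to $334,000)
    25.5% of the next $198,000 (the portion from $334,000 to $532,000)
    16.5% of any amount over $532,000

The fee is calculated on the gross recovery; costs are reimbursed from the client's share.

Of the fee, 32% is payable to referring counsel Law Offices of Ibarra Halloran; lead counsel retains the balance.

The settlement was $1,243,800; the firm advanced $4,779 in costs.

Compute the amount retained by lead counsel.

Fee base is the gross recovery, $1,243,800; costs are reimbursed separately.
First $85,000 at 39% = $33,150.00
Next $142,000 at 33% = $46,860.00
Next $107,000 at 30% = $32,100.00
Next $198,000 at 25.5% = $50,490.00
Remaining $711,800 at 16.5% = $117,447.00
Fee: $33,150.00 + $46,860.00 + $32,100.00 + $50,490.00 + $117,447.00 = $280,047.00
Referral share: 32% of $280,047.00 = $89,615.04; lead counsel retains $280,047.00 − $89,615.04 = $190,431.96.

$190,431.96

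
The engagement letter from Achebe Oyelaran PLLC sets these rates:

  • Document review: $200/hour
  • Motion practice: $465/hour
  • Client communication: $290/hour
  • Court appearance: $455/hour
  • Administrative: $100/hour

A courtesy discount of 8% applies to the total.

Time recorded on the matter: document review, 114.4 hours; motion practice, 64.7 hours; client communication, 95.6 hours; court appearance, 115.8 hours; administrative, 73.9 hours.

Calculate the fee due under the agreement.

Document review: 114.4 × $200 = $22,880.00
Motion practice: 64.7 × $465 = $30,085.50
Client communication: 95.6 × $290 = $27,724.00
Court appearance: 115.8 × $455 = $52,689.00
Administrative: 73.9 × $100 = $7,390.00
Subtotal: $140,768.50
Less 8% discount: −$11,261.48
Total: $140,768.50 − $11,261.48 = $129,507.02

$129,507.02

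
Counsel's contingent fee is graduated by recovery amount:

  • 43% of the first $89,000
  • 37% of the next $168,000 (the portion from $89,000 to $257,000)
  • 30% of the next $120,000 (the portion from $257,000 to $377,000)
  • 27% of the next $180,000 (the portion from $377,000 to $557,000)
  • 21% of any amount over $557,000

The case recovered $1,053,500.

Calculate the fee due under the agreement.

$289,295.00

First $89,000 at 43% = $38,270.00
Next $168,000 at 37% = $62,160.00
Next $120,000 at 30% = $36,000.00
Next $180,000 at 27% = $48,600.00
Remaining $496,500 at 21% = $104,265.00
Fee: $38,270.00 + $62,160.00 + $36,000.00 + $48,600.00 + $104,265.00 = $289,295.00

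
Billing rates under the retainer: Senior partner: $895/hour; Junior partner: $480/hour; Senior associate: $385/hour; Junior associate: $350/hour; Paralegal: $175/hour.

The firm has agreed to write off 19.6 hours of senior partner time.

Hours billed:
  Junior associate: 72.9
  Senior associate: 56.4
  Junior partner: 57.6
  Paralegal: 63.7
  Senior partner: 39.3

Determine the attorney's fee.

Senior partner: 39.3 × $895 = $35,173.50
Junior partner: 57.6 × $480 = $27,648.00
Senior associate: 56.4 × $385 = $21,714.00
Junior associate: 72.9 × $350 = $25,515.00
Paralegal: 63.7 × $175 = $11,147.50
Subtotal: $121,198.00
Write-off: 19.6 × $895 = $17,542.00
Total: $121,198.00 − $17,542.00 = $103,656.00

$103,656.00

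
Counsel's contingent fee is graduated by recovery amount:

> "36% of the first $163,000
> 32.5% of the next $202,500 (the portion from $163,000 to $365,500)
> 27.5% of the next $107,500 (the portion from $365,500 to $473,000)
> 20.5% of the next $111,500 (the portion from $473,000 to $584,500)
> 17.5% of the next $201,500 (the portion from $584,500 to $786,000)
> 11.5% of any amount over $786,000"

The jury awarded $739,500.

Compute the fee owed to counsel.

$204,037.50

First $163,000 at 36% = $58,680.00
Next $202,500 at 32.5% = $65,812.50
Next $107,500 at 27.5% = $29,562.50
Next $111,500 at 20.5% = $22,857.50
Remaining $155,000 at 17.5% = $27,125.00
Fee: $58,680.00 + $65,812.50 + $29,562.50 + $22,857.50 + $27,125.00 = $204,037.50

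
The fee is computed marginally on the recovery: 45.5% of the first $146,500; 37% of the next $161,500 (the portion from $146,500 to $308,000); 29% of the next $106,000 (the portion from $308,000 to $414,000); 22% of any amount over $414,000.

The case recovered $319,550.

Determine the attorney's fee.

First $146,500 at 45.5% = $66,657.50
Next $161,500 at 37% = $59,755.00
Remaining $11,550 at 29% = $3,349.50
Fee: $66,657.50 + $59,755.00 + $3,349.50 = $129,762.00

$129,762.00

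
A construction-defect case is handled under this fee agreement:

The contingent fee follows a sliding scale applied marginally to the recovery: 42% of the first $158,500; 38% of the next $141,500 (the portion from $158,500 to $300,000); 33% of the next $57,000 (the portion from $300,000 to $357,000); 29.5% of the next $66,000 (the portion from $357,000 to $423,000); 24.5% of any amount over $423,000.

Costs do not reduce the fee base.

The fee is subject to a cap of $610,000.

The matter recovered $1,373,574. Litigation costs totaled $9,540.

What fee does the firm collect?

Fee base is the gross recovery, $1,373,574; costs are reimbursed separately.
First $158,500 at 42% = $66,570.00
Next $141,500 at 38% = $53,770.00
Next $57,000 at 33% = $18,810.00
Next $66,000 at 29.5% = $19,470.00
Remaining $950,574 at 24.5% = $232,890.63
Fee: $66,570.00 + $53,770.00 + $18,810.00 + $19,470.00 + $232,890.63 = $391,510.63
$391,510.63 is under the $610,000 cap.

$391,510.63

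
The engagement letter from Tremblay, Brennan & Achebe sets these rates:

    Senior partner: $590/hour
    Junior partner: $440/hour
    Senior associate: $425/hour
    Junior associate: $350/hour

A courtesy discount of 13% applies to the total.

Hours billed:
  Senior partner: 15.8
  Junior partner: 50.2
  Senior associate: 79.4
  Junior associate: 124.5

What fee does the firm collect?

$94,595.10

Senior partner: 15.8 × $590 = $9,322.00
Junior partner: 50.2 × $440 = $22,088.00
Senior associate: 79.4 × $425 = $33,745.00
Junior associate: 124.5 × $350 = $43,575.00
Subtotal: $108,730.00
Less 13% discount: −$14,134.90
Total: $108,730.00 − $14,134.90 = $94,595.10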